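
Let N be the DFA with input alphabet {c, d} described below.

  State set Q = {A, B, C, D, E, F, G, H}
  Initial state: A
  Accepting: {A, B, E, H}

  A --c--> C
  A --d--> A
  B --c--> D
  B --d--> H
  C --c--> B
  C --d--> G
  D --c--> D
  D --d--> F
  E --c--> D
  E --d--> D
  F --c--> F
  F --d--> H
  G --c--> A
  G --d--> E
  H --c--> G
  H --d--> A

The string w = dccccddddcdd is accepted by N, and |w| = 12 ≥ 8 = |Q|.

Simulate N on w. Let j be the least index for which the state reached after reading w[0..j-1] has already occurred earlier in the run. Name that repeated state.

Run of N on w = d c c c c d d d d c d d:
  step 0: A  (start)
  step 1: A  (read d: A→A)   ← first repeat (A seen earlier)
  step 2: C  (read c: A→C)
  step 3: B  (read c: C→B)
  step 4: D  (read c: B→D)
  step 5: D  (read c: D→D)
  step 6: F  (read d: D→F)
  step 7: H  (read d: F→H)
  step 8: A  (read d: H→A)
  step 9: A  (read d: A→A)
  step 10: C  (read c: A→C)
  step 11: G  (read d: C→G)
  step 12: E  (read d: G→E)

The earliest repeat is at step j = 1: N is in A, which it already visited at step i = 0.

A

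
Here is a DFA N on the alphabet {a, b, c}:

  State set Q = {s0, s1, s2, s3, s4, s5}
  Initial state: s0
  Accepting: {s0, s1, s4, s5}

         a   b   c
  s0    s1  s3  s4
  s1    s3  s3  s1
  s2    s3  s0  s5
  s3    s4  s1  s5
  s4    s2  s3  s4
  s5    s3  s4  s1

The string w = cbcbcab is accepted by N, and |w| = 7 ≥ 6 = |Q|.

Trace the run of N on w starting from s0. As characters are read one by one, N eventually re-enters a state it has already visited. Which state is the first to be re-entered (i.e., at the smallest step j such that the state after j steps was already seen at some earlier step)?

s4

Run of N on w = c b c b c a b:
  step 0: s0  (start)
  step 1: s4  (read c: s0→s4)
  step 2: s3  (read b: s4→s3)
  step 3: s5  (read c: s3→s5)
  step 4: s4  (read b: s5→s4)   ← first repeat (s4 seen earlier)
  step 5: s4  (read c: s4→s4)
  step 6: s2  (read a: s4→s2)
  step 7: s0  (read b: s2→s0)

The earliest repeat is at step j = 4: N is in s4, which it already visited at step i = 1.
Pumping length from the standard proof: p = 6 (the number of states). The repeated state found above gives |xy| = j ≤ 6 and |y| = j − i ≥ 1.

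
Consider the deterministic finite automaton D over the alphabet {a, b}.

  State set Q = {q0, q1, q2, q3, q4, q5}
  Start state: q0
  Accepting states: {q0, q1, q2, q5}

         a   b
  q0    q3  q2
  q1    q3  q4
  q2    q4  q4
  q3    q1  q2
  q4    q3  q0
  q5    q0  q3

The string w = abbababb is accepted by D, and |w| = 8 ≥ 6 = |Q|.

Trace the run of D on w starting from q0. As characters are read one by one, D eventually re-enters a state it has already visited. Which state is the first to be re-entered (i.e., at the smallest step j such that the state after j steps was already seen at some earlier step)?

q3

State sequence: q0 -a-> q3 -b-> q2 -b-> q4 -a-> q3 -b-> q2 -a-> q4 -b-> q0 -b-> q2
First repeat at step 4: q3 was already visited.

The earliest repeat is at step j = 4: D is in q3, which it already visited at step i = 1.
Since D has 6 states, any run of length ≥ 6 visits 6+1 states, so by pigeonhole some state repeats within the first 6 steps — that repeat gives the pumpable loop.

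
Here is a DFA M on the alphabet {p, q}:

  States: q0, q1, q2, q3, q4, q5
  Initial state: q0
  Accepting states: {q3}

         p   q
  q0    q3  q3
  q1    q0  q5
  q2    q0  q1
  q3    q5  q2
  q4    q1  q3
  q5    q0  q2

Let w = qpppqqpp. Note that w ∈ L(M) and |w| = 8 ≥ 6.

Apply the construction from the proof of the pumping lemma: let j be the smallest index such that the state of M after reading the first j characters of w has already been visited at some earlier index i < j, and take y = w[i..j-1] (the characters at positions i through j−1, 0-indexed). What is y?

Run of M on w = q p p p q q p p:
  step 0: q0  (start)
  step 1: q3  (read q: q0→q3)
  step 2: q5  (read p: q3→q5)
  step 3: q0  (read p: q5→q0)   ← first repeat (q0 seen earlier)
  step 4: q3  (read p: q0→q3)
  step 5: q2  (read q: q3→q2)
  step 6: q1  (read q: q2→q1)
  step 7: q0  (read p: q1→q0)
  step 8: q3  (read p: q0→q3)

So i = 0, j = 3, giving x = w[0:0] = ε, y = w[0:3] = qpp, z = w[3:8] = pqqpp.
Check: |xy| = 3 ≤ 6 and |y| = 3 ≥ 1. Reading y takes M from q0 back to q0, so every xyⁱz is accepted.

qpp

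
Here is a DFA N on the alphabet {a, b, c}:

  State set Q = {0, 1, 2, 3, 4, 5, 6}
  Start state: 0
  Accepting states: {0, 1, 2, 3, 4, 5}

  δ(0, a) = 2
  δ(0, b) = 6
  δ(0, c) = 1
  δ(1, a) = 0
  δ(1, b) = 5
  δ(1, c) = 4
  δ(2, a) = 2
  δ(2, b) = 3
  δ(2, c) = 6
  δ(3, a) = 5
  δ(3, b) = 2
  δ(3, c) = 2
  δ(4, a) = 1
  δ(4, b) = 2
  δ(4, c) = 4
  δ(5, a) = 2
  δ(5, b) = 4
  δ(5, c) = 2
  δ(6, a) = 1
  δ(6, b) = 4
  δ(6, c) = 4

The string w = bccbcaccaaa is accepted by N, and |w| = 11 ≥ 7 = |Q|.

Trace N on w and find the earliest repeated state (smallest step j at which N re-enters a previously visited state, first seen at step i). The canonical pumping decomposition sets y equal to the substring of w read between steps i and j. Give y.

c

Run of N on w = b c c b c a c c a a a:
  step 0: 0  (start)
  step 1: 6  (read b: 0→6)
  step 2: 4  (read c: 6→4)
  step 3: 4  (read c: 4→4)   ← first repeat (4 seen earlier)
  step 4: 2  (read b: 4→2)
  step 5: 6  (read c: 2→6)
  step 6: 1  (read a: 6→1)
  step 7: 4  (read c: 1→4)
  step 8: 4  (read c: 4→4)
  step 9: 1  (read a: 4→1)
  step 10: 0  (read a: 1→0)
  step 11: 2  (read a: 0→2)

So i = 2, j = 3, giving x = w[0:2] = bc, y = w[2:3] = c, z = w[3:11] = bcaccaaa.
Check: |xy| = 3 ≤ 7 and |y| = 1 ≥ 1. Reading y takes N from 4 back to 4, so every xyⁱz is accepted.
Pumping length from the standard proof: p = 7 (the number of states). The repeated state found above gives |xy| = j ≤ 7 and |y| = j − i ≥ 1.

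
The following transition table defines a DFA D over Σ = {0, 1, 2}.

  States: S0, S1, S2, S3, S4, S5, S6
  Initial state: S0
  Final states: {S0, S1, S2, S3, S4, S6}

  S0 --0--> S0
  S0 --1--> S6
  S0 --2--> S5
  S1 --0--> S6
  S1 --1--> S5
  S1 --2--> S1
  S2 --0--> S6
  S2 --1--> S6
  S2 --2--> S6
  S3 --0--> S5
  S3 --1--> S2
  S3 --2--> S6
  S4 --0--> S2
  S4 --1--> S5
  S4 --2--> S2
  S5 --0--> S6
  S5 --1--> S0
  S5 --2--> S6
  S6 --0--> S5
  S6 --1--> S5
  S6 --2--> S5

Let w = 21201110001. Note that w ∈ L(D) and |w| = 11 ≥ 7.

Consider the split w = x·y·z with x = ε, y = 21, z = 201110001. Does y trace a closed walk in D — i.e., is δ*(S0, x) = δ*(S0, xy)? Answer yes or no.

Run of D on the first 2 characters of w = 2 1:
  step 0: S0  (start)
  step 1: S5  (read 2: S0→S5)
  step 2: S0  (read 1: S5→S0)

After x (step 0): S0. After xy (step 2): S0.
They match, so y = 21 drives D around a cycle from S0 back to itself; pumping y any number of times keeps D in S0 before reading z, and xyⁱz ∈ L(D) for every i ≥ 0.

yes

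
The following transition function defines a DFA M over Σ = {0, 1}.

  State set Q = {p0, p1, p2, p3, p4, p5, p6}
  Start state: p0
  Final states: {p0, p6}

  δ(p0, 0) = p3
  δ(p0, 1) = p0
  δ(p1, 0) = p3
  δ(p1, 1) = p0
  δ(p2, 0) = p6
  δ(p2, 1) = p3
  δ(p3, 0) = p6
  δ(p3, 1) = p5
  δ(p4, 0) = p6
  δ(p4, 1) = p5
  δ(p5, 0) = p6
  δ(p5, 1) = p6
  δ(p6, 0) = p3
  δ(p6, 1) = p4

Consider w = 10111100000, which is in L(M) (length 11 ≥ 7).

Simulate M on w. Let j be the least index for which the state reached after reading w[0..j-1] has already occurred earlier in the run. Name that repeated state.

p0

State sequence: p0 -1-> p0 -0-> p3 -1-> p5 -1-> p6 -1-> p4 -1-> p5 -0-> p6 -0-> p3 -0-> p6 -0-> p3 -0-> p6
First repeat at step 1: p0 was already visited.

The earliest repeat is at step j = 1: M is in p0, which it already visited at step i = 0.
Pumping length from the standard proof: p = 7 (the number of states). The repeated state found above gives |xy| = j ≤ 7 and |y| = j − i ≥ 1.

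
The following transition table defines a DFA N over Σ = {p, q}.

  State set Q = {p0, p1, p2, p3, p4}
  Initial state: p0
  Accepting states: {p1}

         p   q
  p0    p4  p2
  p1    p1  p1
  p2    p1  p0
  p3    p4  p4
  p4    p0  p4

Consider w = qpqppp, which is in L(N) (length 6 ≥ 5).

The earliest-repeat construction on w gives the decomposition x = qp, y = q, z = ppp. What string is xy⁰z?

xy⁰z = xz = qp·ppp = qpppp.
Reading y = q takes N from p1 back to p1, so after x the machine is still in p1, and z then leads to the accepting state p1. Hence qpppp ∈ L(N).

qpppp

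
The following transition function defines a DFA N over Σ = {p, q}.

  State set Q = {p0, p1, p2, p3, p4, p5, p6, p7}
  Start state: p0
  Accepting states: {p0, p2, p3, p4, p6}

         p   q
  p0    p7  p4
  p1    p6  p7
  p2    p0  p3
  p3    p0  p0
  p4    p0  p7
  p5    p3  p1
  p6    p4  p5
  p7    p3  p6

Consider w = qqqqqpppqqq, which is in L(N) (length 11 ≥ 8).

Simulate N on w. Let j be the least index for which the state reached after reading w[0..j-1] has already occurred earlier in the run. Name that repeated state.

State sequence: p0 -q-> p4 -q-> p7 -q-> p6 -q-> p5 -q-> p1 -p-> p6 -p-> p4 -p-> p0 -q-> p4 -q-> p7 -q-> p6
First repeat at step 6: p6 was already visited.

The earliest repeat is at step j = 6: N is in p6, which it already visited at step i = 3.

p6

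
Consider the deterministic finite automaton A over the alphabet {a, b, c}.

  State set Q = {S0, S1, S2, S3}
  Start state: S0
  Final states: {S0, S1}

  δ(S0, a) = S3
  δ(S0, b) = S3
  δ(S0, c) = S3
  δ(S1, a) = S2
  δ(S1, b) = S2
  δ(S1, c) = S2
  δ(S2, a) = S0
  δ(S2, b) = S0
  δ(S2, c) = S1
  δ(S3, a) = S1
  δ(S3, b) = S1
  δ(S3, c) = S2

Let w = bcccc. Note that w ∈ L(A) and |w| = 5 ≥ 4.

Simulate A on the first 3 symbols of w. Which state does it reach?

S1

State sequence: S0 -b-> S3 -c-> S2 -c-> S1

After reading 3 characters, A is in state S1.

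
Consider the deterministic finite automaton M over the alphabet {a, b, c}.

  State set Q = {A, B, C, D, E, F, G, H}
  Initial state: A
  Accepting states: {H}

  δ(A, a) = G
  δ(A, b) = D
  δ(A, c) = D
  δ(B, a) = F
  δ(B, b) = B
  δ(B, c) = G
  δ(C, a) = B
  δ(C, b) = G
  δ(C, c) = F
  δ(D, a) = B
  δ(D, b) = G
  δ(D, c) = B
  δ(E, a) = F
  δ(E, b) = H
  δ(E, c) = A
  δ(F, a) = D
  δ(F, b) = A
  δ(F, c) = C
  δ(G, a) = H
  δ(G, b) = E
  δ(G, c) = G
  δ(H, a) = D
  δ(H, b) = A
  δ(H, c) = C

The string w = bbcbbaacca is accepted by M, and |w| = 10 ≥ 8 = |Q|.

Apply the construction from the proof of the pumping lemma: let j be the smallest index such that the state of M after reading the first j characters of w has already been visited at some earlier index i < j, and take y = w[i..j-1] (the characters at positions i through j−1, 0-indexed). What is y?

c

Run of M on w = b b c b b a a c c a:
  step 0: A  (start)
  step 1: D  (read b: A→D)
  step 2: G  (read b: D→G)
  step 3: G  (read c: G→G)   ← first repeat (G seen earlier)
  step 4: E  (read b: G→E)
  step 5: H  (read b: E→H)
  step 6: D  (read a: H→D)
  step 7: B  (read a: D→B)
  step 8: G  (read c: B→G)
  step 9: G  (read c: G→G)
  step 10: H  (read a: G→H)

So i = 2, j = 3, giving x = w[0:2] = bb, y = w[2:3] = c, z = w[3:10] = bbaacca.
Check: |xy| = 3 ≤ 8 and |y| = 1 ≥ 1. Reading y takes M from G back to G, so every xyⁱz is accepted.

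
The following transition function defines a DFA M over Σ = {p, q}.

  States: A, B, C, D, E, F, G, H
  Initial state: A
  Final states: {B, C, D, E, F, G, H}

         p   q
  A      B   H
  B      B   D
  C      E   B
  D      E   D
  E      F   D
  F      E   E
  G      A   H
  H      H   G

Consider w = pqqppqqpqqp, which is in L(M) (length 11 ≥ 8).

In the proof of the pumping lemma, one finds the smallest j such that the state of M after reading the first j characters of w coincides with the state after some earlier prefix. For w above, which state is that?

State sequence: A -p-> B -q-> D -q-> D -p-> E -p-> F -q-> E -q-> D -p-> E -q-> D -q-> D -p-> E
First repeat at step 3: D was already visited.

The earliest repeat is at step j = 3: M is in D, which it already visited at step i = 2.
With |Q| = 8, pigeonhole forces a state repeat no later than step 8; the substring read between the first and second visits to that state can be pumped.

D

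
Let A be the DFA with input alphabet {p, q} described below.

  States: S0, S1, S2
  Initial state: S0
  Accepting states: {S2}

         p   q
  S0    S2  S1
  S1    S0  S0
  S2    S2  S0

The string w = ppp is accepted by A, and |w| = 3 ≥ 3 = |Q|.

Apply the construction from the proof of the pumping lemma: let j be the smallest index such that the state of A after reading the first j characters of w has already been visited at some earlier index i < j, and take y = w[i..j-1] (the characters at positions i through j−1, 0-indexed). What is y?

p

State sequence: S0 -p-> S2 -p-> S2 -p-> S2
First repeat at step 2: S2 was already visited.

So i = 1, j = 2, giving x = w[0:1] = p, y = w[1:2] = p, z = w[2:3] = p.
Check: |xy| = 2 ≤ 3 and |y| = 1 ≥ 1. Reading y takes A from S2 back to S2, so every xyⁱz is accepted.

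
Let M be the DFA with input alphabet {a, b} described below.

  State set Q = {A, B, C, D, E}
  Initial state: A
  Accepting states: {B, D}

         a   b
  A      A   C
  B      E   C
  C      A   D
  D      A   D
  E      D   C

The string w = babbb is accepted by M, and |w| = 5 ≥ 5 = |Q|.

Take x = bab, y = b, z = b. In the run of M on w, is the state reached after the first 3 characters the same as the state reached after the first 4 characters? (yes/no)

no

Run of M on the first 4 characters of w = b a b b:
  step 0: A  (start)
  step 1: C  (read b: A→C)
  step 2: A  (read a: C→A)
  step 3: C  (read b: A→C)
  step 4: D  (read b: C→D)

After x (step 3): C. After xy (step 4): D.
They differ (C ≠ D), so y is not a cycle from the state after x; this split is not the one the pumping-lemma construction produces, and pumping y need not keep the string in L(M).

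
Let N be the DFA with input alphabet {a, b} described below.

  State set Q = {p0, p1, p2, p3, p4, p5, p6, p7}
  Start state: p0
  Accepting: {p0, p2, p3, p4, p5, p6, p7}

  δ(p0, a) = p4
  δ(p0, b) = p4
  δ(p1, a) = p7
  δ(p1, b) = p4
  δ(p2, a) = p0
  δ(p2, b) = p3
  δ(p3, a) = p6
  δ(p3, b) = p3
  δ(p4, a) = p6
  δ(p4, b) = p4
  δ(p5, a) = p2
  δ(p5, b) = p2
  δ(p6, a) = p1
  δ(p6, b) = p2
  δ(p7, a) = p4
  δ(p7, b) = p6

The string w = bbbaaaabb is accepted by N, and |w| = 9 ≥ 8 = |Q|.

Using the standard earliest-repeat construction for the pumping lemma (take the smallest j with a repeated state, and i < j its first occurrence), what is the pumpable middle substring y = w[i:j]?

State sequence: p0 -b-> p4 -b-> p4 -b-> p4 -a-> p6 -a-> p1 -a-> p7 -a-> p4 -b-> p4 -b-> p4
First repeat at step 2: p4 was already visited.

So i = 1, j = 2, giving x = w[0:1] = b, y = w[1:2] = b, z = w[2:9] = baaaabb.
Check: |xy| = 2 ≤ 8 and |y| = 1 ≥ 1. Reading y takes N from p4 back to p4, so every xyⁱz is accepted.
The DFA has 8 states, so the proof of the pumping lemma guarantees a repeated state among the first 8+1 visited; the segment between the two visits is the pumpable y.

b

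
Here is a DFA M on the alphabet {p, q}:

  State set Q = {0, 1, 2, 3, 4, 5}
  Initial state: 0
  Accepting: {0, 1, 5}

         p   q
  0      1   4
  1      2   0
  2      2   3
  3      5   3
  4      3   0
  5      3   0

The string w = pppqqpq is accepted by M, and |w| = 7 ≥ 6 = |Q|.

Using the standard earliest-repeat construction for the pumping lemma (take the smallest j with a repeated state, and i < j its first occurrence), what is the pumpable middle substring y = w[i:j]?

Run of M on w = p p p q q p q:
  step 0: 0  (start)
  step 1: 1  (read p: 0→1)
  step 2: 2  (read p: 1→2)
  step 3: 2  (read p: 2→2)   ← first repeat (2 seen earlier)
  step 4: 3  (read q: 2→3)
  step 5: 3  (read q: 3→3)
  step 6: 5  (read p: 3→5)
  step 7: 0  (read q: 5→0)

So i = 2, j = 3, giving x = w[0:2] = pp, y = w[2:3] = p, z = w[3:7] = qqpq.
Check: |xy| = 3 ≤ 6 and |y| = 1 ≥ 1. Reading y takes M from 2 back to 2, so every xyⁱz is accepted.

p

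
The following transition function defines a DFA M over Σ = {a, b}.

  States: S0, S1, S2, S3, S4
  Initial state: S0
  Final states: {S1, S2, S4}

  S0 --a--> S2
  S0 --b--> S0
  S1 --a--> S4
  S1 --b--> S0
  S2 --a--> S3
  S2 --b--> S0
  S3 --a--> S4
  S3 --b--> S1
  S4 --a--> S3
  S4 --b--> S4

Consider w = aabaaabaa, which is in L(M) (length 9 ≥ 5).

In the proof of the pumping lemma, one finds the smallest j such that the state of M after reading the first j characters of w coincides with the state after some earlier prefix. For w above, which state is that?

S3

Run of M on w = a a b a a a b a a:
  step 0: S0  (start)
  step 1: S2  (read a: S0→S2)
  step 2: S3  (read a: S2→S3)
  step 3: S1  (read b: S3→S1)
  step 4: S4  (read a: S1→S4)
  step 5: S3  (read a: S4→S3)   ← first repeat (S3 seen earlier)
  step 6: S4  (read a: S3→S4)
  step 7: S4  (read b: S4→S4)
  step 8: S3  (read a: S4→S3)
  step 9: S4  (read a: S3→S4)

The earliest repeat is at step j = 5: M is in S3, which it already visited at step i = 2.
Since M has 5 states, any run of length ≥ 5 visits 5+1 states, so by pigeonhole some state repeats within the first 5 steps — that repeat gives the pumpable loop.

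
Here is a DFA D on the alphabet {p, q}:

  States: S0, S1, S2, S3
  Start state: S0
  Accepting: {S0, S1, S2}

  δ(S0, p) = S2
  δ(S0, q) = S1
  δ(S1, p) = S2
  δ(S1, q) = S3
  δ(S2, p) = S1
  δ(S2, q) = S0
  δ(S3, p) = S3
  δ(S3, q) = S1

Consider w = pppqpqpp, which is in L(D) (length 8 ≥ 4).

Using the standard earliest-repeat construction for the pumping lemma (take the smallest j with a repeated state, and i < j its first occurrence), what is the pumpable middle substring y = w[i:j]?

State sequence: S0 -p-> S2 -p-> S1 -p-> S2 -q-> S0 -p-> S2 -q-> S0 -p-> S2 -p-> S1
First repeat at step 3: S2 was already visited.

So i = 1, j = 3, giving x = w[0:1] = p, y = w[1:3] = pp, z = w[3:8] = qpqpp.
Check: |xy| = 3 ≤ 4 and |y| = 2 ≥ 1. Reading y takes D from S2 back to S2, so every xyⁱz is accepted.

pp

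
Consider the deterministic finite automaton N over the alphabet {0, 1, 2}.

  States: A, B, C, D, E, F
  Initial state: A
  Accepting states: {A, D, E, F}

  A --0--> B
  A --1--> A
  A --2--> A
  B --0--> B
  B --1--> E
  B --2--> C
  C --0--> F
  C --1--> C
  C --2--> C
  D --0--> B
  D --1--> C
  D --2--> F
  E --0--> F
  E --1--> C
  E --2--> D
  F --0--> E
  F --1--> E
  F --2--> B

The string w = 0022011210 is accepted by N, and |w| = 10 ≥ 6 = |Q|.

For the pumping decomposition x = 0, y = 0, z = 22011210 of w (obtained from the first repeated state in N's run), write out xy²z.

xy^2z = 0·0·0·22011210 = 00022011210.
Reading y = 0 takes N from B back to B, so after x·y·y the machine is still in B, and z then leads to the accepting state F. Hence 00022011210 ∈ L(N).

00022011210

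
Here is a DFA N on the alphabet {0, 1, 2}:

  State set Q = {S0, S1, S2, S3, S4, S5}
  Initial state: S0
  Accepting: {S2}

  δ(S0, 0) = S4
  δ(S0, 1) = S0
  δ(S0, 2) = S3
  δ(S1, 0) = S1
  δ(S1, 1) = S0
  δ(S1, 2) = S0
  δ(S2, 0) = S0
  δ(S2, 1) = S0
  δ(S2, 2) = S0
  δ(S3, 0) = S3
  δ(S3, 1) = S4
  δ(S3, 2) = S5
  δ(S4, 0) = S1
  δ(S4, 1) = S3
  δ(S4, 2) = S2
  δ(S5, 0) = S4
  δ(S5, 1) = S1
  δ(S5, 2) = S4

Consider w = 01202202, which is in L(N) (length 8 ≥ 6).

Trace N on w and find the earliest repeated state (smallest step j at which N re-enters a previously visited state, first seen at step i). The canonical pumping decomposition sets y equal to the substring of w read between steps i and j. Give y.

Run of N on w = 0 1 2 0 2 2 0 2:
  step 0: S0  (start)
  step 1: S4  (read 0: S0→S4)
  step 2: S3  (read 1: S4→S3)
  step 3: S5  (read 2: S3→S5)
  step 4: S4  (read 0: S5→S4)   ← first repeat (S4 seen earlier)
  step 5: S2  (read 2: S4→S2)
  step 6: S0  (read 2: S2→S0)
  step 7: S4  (read 0: S0→S4)
  step 8: S2  (read 2: S4→S2)

So i = 1, j = 4, giving x = w[0:1] = 0, y = w[1:4] = 120, z = w[4:8] = 2202.
Check: |xy| = 4 ≤ 6 and |y| = 3 ≥ 1. Reading y takes N from S4 back to S4, so every xyⁱz is accepted.

120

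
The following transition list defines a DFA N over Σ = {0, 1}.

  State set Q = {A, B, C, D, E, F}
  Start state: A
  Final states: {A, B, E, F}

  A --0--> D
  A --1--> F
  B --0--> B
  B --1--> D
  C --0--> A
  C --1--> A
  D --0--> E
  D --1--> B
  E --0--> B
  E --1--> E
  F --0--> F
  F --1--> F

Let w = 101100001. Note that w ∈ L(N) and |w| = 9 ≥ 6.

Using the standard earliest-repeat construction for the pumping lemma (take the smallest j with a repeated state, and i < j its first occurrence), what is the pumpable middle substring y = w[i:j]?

State sequence: A -1-> F -0-> F -1-> F -1-> F -0-> F -0-> F -0-> F -0-> F -1-> F
First repeat at step 2: F was already visited.

So i = 1, j = 2, giving x = w[0:1] = 1, y = w[1:2] = 0, z = w[2:9] = 1100001.
Check: |xy| = 2 ≤ 6 and |y| = 1 ≥ 1. Reading y takes N from F back to F, so every xyⁱz is accepted.
The DFA has 6 states, so the proof of the pumping lemma guarantees a repeated state among the first 6+1 visited; the segment between the two visits is the pumpable y.

0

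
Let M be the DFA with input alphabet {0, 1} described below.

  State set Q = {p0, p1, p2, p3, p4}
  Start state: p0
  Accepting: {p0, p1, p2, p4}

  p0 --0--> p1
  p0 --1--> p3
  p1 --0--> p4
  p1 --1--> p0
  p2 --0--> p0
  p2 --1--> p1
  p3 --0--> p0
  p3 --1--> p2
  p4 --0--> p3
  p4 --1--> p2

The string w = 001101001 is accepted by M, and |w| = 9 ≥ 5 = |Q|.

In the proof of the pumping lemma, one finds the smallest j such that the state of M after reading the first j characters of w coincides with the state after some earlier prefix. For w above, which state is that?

Run of M on w = 0 0 1 1 0 1 0 0 1:
  step 0: p0  (start)
  step 1: p1  (read 0: p0→p1)
  step 2: p4  (read 0: p1→p4)
  step 3: p2  (read 1: p4→p2)
  step 4: p1  (read 1: p2→p1)   ← first repeat (p1 seen earlier)
  step 5: p4  (read 0: p1→p4)
  step 6: p2  (read 1: p4→p2)
  step 7: p0  (read 0: p2→p0)
  step 8: p1  (read 0: p0→p1)
  step 9: p0  (read 1: p1→p0)

The earliest repeat is at step j = 4: M is in p1, which it already visited at step i = 1.
Pumping length from the standard proof: p = 5 (the number of states). The repeated state found above gives |xy| = j ≤ 5 and |y| = j − i ≥ 1.

p1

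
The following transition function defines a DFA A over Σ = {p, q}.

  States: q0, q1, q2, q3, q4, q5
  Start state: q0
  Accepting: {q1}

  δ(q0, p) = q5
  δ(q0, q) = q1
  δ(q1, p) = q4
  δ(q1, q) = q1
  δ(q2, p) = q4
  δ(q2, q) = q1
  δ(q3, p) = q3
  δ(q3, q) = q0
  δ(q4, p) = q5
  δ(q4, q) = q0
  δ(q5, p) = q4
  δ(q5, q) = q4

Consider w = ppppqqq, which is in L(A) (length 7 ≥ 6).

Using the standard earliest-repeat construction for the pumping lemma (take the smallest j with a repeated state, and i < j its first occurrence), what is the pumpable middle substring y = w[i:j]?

Run of A on w = p p p p q q q:
  step 0: q0  (start)
  step 1: q5  (read p: q0→q5)
  step 2: q4  (read p: q5→q4)
  step 3: q5  (read p: q4→q5)   ← first repeat (q5 seen earlier)
  step 4: q4  (read p: q5→q4)
  step 5: q0  (read q: q4→q0)
  step 6: q1  (read q: q0→q1)
  step 7: q1  (read q: q1→q1)

So i = 1, j = 3, giving x = w[0:1] = p, y = w[1:3] = pp, z = w[3:7] = pqqq.
Check: |xy| = 3 ≤ 6 and |y| = 2 ≥ 1. Reading y takes A from q5 back to q5, so every xyⁱz is accepted.
Since A has 6 states, any run of length ≥ 6 visits 6+1 states, so by pigeonhole some state repeats within the first 6 steps — that repeat gives the pumpable loop.

pp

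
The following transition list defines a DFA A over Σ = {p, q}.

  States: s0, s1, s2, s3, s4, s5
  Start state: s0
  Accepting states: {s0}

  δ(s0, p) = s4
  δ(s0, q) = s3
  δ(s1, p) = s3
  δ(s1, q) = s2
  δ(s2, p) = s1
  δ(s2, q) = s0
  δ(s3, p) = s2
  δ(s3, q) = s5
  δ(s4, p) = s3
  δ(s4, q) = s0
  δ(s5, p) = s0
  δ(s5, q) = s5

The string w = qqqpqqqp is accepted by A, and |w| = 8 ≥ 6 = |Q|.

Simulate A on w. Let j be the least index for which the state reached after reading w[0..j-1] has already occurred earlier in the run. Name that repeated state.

State sequence: s0 -q-> s3 -q-> s5 -q-> s5 -p-> s0 -q-> s3 -q-> s5 -q-> s5 -p-> s0
First repeat at step 3: s5 was already visited.

The earliest repeat is at step j = 3: A is in s5, which it already visited at step i = 2.
Pumping length from the standard proof: p = 6 (the number of states). The repeated state found above gives |xy| = j ≤ 6 and |y| = j − i ≥ 1.

s5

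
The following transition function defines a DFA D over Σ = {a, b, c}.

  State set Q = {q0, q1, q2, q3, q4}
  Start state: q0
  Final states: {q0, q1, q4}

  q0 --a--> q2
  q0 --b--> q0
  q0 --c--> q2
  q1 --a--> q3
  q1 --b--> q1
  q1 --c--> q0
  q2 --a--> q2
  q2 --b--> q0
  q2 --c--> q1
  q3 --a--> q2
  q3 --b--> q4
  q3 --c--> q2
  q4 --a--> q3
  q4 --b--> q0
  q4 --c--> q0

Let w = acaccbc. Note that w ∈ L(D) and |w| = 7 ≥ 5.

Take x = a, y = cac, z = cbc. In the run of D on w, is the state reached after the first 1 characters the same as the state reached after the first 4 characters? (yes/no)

State sequence: q0 -a-> q2 -c-> q1 -a-> q3 -c-> q2

After x (step 1): q2. After xy (step 4): q2.
They match, so y = cac drives D around a cycle from q2 back to itself; pumping y any number of times keeps D in q2 before reading z, and xyⁱz ∈ L(D) for every i ≥ 0.

yes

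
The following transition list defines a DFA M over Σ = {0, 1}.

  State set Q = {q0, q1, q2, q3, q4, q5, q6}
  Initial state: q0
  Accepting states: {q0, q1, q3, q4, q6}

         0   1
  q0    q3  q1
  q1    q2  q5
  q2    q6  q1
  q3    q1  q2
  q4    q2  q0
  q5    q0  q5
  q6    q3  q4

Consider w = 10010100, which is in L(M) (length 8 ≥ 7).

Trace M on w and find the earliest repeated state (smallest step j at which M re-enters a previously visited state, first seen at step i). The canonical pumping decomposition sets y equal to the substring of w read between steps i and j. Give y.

010

Run of M on w = 1 0 0 1 0 1 0 0:
  step 0: q0  (start)
  step 1: q1  (read 1: q0→q1)
  step 2: q2  (read 0: q1→q2)
  step 3: q6  (read 0: q2→q6)
  step 4: q4  (read 1: q6→q4)
  step 5: q2  (read 0: q4→q2)   ← first repeat (q2 seen earlier)
  step 6: q1  (read 1: q2→q1)
  step 7: q2  (read 0: q1→q2)
  step 8: q6  (read 0: q2→q6)

So i = 2, j = 5, giving x = w[0:2] = 10, y = w[2:5] = 010, z = w[5:8] = 100.
Check: |xy| = 5 ≤ 7 and |y| = 3 ≥ 1. Reading y takes M from q2 back to q2, so every xyⁱz is accepted.
With |Q| = 7, pigeonhole forces a state repeat no later than step 7; the substring read between the first and second visits to that state can be pumped.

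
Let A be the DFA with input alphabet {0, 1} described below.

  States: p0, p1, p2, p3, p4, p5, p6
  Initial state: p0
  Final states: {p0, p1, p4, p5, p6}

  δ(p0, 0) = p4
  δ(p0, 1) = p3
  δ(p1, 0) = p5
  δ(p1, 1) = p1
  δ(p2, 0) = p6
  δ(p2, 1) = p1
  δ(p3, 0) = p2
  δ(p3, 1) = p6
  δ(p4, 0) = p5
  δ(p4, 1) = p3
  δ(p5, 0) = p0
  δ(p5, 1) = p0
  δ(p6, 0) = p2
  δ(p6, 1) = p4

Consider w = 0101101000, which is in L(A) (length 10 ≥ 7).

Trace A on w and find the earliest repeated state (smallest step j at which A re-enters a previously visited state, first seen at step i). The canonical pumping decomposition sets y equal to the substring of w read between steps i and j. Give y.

1

Run of A on w = 0 1 0 1 1 0 1 0 0 0:
  step 0: p0  (start)
  step 1: p4  (read 0: p0→p4)
  step 2: p3  (read 1: p4→p3)
  step 3: p2  (read 0: p3→p2)
  step 4: p1  (read 1: p2→p1)
  step 5: p1  (read 1: p1→p1)   ← first repeat (p1 seen earlier)
  step 6: p5  (read 0: p1→p5)
  step 7: p0  (read 1: p5→p0)
  step 8: p4  (read 0: p0→p4)
  step 9: p5  (read 0: p4→p5)
  step 10: p0  (read 0: p5→p0)

So i = 4, j = 5, giving x = w[0:4] = 0101, y = w[4:5] = 1, z = w[5:10] = 01000.
Check: |xy| = 5 ≤ 7 and |y| = 1 ≥ 1. Reading y takes A from p1 back to p1, so every xyⁱz is accepted.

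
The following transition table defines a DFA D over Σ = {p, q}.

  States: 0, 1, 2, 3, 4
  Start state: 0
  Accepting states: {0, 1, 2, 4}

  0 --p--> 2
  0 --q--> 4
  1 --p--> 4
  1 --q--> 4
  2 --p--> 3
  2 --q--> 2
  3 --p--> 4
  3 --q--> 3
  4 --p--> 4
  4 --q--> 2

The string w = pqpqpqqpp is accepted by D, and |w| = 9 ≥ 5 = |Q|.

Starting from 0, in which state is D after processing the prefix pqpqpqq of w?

2

Run of D on the first 7 characters of w = p q p q p q q:
  step 0: 0  (start)
  step 1: 2  (read p: 0→2)
  step 2: 2  (read q: 2→2)
  step 3: 3  (read p: 2→3)
  step 4: 3  (read q: 3→3)
  step 5: 4  (read p: 3→4)
  step 6: 2  (read q: 4→2)
  step 7: 2  (read q: 2→2)

After reading 7 characters, D is in state 2.
(This kind of state-tracing is the core of the pumping-lemma construction: with 5 states, pigeonhole forces a repeat within the first 5 steps.)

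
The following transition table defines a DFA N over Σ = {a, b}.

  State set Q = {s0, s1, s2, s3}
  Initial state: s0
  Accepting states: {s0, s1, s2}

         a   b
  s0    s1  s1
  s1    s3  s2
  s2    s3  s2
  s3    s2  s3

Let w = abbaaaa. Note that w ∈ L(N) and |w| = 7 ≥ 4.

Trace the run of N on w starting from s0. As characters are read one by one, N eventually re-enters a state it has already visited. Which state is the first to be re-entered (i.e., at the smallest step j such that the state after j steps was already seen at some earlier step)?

s2

Run of N on w = a b b a a a a:
  step 0: s0  (start)
  step 1: s1  (read a: s0→s1)
  step 2: s2  (read b: s1→s2)
  step 3: s2  (read b: s2→s2)   ← first repeat (s2 seen earlier)
  step 4: s3  (read a: s2→s3)
  step 5: s2  (read a: s3→s2)
  step 6: s3  (read a: s2→s3)
  step 7: s2  (read a: s3→s2)

The earliest repeat is at step j = 3: N is in s2, which it already visited at step i = 2.
The DFA has 4 states, so the proof of the pumping lemma guarantees a repeated state among the first 4+1 visited; the segment between the two visits is the pumpable y.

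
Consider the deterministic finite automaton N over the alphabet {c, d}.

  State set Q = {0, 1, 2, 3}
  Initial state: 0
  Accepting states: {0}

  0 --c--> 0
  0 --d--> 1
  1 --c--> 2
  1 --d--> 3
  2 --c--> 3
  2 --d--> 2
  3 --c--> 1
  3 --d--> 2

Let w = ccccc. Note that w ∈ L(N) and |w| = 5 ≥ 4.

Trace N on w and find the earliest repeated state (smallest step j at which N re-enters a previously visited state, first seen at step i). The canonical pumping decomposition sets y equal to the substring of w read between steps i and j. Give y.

State sequence: 0 -c-> 0 -c-> 0 -c-> 0 -c-> 0 -c-> 0
First repeat at step 1: 0 was already visited.

So i = 0, j = 1, giving x = w[0:0] = ε, y = w[0:1] = c, z = w[1:5] = cccc.
Check: |xy| = 1 ≤ 4 and |y| = 1 ≥ 1. Reading y takes N from 0 back to 0, so every xyⁱz is accepted.
The DFA has 4 states, so the proof of the pumping lemma guarantees a repeated state among the first 4+1 visited; the segment between the two visits is the pumpable y.

c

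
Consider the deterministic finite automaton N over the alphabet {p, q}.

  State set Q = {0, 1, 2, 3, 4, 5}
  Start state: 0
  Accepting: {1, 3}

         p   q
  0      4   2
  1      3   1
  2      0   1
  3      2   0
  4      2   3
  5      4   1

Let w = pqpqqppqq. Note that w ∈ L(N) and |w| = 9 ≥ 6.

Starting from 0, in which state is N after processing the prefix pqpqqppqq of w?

1

State sequence: 0 -p-> 4 -q-> 3 -p-> 2 -q-> 1 -q-> 1 -p-> 3 -p-> 2 -q-> 1 -q-> 1

After reading 9 characters, N is in state 1.
(This kind of state-tracing is the core of the pumping-lemma construction: with 6 states, pigeonhole forces a repeat within the first 6 steps.)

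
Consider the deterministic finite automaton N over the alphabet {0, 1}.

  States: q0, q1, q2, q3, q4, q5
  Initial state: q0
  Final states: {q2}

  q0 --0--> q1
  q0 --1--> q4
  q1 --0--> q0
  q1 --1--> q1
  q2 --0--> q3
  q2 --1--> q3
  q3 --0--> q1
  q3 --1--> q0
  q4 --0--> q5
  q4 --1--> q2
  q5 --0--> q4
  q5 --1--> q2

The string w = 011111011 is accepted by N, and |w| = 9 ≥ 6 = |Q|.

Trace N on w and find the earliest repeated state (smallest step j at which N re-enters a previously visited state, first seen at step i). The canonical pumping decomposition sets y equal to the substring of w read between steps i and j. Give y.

1

State sequence: q0 -0-> q1 -1-> q1 -1-> q1 -1-> q1 -1-> q1 -1-> q1 -0-> q0 -1-> q4 -1-> q2
First repeat at step 2: q1 was already visited.

So i = 1, j = 2, giving x = w[0:1] = 0, y = w[1:2] = 1, z = w[2:9] = 1111011.
Check: |xy| = 2 ≤ 6 and |y| = 1 ≥ 1. Reading y takes N from q1 back to q1, so every xyⁱz is accepted.
Pumping length from the standard proof: p = 6 (the number of states). The repeated state found above gives |xy| = j ≤ 6 and |y| = j − i ≥ 1.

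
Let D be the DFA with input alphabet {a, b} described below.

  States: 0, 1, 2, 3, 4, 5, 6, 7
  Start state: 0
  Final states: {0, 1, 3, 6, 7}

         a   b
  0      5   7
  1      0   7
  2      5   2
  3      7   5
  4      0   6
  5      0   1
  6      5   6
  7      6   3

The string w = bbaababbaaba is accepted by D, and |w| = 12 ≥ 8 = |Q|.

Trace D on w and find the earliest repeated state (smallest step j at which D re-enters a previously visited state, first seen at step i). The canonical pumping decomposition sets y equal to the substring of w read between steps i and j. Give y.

ba

Run of D on w = b b a a b a b b a a b a:
  step 0: 0  (start)
  step 1: 7  (read b: 0→7)
  step 2: 3  (read b: 7→3)
  step 3: 7  (read a: 3→7)   ← first repeat (7 seen earlier)
  step 4: 6  (read a: 7→6)
  step 5: 6  (read b: 6→6)
  step 6: 5  (read a: 6→5)
  step 7: 1  (read b: 5→1)
  step 8: 7  (read b: 1→7)
  step 9: 6  (read a: 7→6)
  step 10: 5  (read a: 6→5)
  step 11: 1  (read b: 5→1)
  step 12: 0  (read a: 1→0)

So i = 1, j = 3, giving x = w[0:1] = b, y = w[1:3] = ba, z = w[3:12] = ababbaaba.
Check: |xy| = 3 ≤ 8 and |y| = 2 ≥ 1. Reading y takes D from 7 back to 7, so every xyⁱz is accepted.
With |Q| = 8, pigeonhole forces a state repeat no later than step 8; the substring read between the first and second visits to that state can be pumped.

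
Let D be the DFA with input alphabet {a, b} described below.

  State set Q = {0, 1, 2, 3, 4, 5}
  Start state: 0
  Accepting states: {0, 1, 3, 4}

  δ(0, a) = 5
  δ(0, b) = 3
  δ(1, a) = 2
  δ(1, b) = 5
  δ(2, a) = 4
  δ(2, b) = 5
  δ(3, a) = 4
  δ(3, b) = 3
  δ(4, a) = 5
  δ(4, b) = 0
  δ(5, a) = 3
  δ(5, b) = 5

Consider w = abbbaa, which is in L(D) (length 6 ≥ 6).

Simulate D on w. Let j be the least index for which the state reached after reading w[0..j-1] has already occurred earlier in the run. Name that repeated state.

State sequence: 0 -a-> 5 -b-> 5 -b-> 5 -b-> 5 -a-> 3 -a-> 4
First repeat at step 2: 5 was already visited.

The earliest repeat is at step j = 2: D is in 5, which it already visited at step i = 1.
Pumping length from the standard proof: p = 6 (the number of states). The repeated state found above gives |xy| = j ≤ 6 and |y| = j − i ≥ 1.

5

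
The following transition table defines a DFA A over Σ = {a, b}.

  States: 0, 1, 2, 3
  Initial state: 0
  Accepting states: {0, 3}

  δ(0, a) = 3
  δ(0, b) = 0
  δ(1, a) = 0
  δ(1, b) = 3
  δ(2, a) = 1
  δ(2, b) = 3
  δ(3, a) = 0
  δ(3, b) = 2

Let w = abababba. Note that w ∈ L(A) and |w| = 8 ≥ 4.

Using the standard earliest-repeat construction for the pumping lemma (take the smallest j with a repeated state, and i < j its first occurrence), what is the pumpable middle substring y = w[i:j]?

State sequence: 0 -a-> 3 -b-> 2 -a-> 1 -b-> 3 -a-> 0 -b-> 0 -b-> 0 -a-> 3
First repeat at step 4: 3 was already visited.

So i = 1, j = 4, giving x = w[0:1] = a, y = w[1:4] = bab, z = w[4:8] = abba.
Check: |xy| = 4 ≤ 4 and |y| = 3 ≥ 1. Reading y takes A from 3 back to 3, so every xyⁱz is accepted.
The DFA has 4 states, so the proof of the pumping lemma guarantees a repeated state among the first 4+1 visited; the segment between the two visits is the pumpable y.

bab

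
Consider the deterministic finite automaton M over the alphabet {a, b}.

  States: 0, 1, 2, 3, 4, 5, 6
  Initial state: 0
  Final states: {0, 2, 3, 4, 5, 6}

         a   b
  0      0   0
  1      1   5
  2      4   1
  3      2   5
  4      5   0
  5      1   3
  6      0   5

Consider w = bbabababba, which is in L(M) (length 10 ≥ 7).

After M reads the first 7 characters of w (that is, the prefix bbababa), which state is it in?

Run of M on the first 7 characters of w = b b a b a b a:
  step 0: 0  (start)
  step 1: 0  (read b: 0→0)
  step 2: 0  (read b: 0→0)
  step 3: 0  (read a: 0→0)
  step 4: 0  (read b: 0→0)
  step 5: 0  (read a: 0→0)
  step 6: 0  (read b: 0→0)
  step 7: 0  (read a: 0→0)

After reading 7 characters, M is in state 0.

0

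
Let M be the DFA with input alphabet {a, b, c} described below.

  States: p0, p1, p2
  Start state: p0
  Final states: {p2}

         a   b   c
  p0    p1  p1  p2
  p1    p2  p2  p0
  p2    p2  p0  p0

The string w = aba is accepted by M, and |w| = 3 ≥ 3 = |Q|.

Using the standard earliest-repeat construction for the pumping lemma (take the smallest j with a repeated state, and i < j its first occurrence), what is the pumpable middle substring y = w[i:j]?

Run of M on w = a b a:
  step 0: p0  (start)
  step 1: p1  (read a: p0→p1)
  step 2: p2  (read b: p1→p2)
  step 3: p2  (read a: p2→p2)   ← first repeat (p2 seen earlier)

So i = 2, j = 3, giving x = w[0:2] = ab, y = w[2:3] = a, z = w[3:3] = ε.
Check: |xy| = 3 ≤ 3 and |y| = 1 ≥ 1. Reading y takes M from p2 back to p2, so every xyⁱz is accepted.
Pumping length from the standard proof: p = 3 (the number of states). The repeated state found above gives |xy| = j ≤ 3 and |y| = j − i ≥ 1.

a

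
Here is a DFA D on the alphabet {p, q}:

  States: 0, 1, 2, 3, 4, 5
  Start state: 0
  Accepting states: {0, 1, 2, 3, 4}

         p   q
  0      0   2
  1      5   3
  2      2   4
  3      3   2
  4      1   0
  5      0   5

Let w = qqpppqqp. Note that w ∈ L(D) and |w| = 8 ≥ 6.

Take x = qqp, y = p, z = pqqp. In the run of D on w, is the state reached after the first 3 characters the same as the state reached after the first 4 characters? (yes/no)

no

Run of D on the first 4 characters of w = q q p p:
  step 0: 0  (start)
  step 1: 2  (read q: 0→2)
  step 2: 4  (read q: 2→4)
  step 3: 1  (read p: 4→1)
  step 4: 5  (read p: 1→5)

After x (step 3): 1. After xy (step 4): 5.
They differ (1 ≠ 5), so y is not a cycle from the state after x; this split is not the one the pumping-lemma construction produces, and pumping y need not keep the string in L(D).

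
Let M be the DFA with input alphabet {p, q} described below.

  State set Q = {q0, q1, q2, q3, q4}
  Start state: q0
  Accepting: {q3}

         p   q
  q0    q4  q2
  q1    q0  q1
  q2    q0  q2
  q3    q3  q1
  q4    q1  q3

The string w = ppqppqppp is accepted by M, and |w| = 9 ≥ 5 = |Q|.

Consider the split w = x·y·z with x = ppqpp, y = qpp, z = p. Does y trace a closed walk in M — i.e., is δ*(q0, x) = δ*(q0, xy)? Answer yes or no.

State sequence: q0 -p-> q4 -p-> q1 -q-> q1 -p-> q0 -p-> q4 -q-> q3 -p-> q3 -p-> q3

After x (step 5): q4. After xy (step 8): q3.
They differ (q4 ≠ q3), so y is not a cycle from the state after x; this split is not the one the pumping-lemma construction produces, and pumping y need not keep the string in L(M).

no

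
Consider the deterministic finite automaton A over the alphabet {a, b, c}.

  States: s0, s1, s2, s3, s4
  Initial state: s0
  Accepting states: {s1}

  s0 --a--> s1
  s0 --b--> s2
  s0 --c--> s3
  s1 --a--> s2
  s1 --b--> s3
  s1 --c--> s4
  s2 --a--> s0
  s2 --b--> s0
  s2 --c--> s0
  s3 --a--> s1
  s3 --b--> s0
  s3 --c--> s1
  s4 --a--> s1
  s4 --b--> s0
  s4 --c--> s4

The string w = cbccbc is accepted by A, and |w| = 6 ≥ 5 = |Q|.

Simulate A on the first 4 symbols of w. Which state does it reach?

Run of A on the first 4 characters of w = c b c c:
  step 0: s0  (start)
  step 1: s3  (read c: s0→s3)
  step 2: s0  (read b: s3→s0)
  step 3: s3  (read c: s0→s3)
  step 4: s1  (read c: s3→s1)

After reading 4 characters, A is in state s1.
(This kind of state-tracing is the core of the pumping-lemma construction: with 5 states, pigeonhole forces a repeat within the first 5 steps.)

s1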